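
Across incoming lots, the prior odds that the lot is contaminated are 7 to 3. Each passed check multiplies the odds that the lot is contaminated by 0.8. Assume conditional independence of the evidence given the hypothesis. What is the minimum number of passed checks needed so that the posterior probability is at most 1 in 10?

14

Prior odds = 7/3.
Likelihood ratio per passed check = 0.8.
Target posterior odds = 0.1/0.9 = 1/9.
Need (7/3) × 0.8ⁿ ≤ 1/9, i.e. 0.8ⁿ ≤ 1/21.
0.8¹³ ≈0.0549756 is still above 1/21 but 0.8¹⁴ ≈0.0439805 is at or below it, so n = 14.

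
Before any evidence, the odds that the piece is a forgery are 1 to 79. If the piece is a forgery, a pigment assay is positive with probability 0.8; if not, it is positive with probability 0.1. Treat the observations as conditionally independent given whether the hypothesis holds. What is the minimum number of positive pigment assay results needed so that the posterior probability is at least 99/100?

5

Prior odds = 1/79.
Likelihood ratio of a positive = 0.8/0.1 = 8.
Target odds: 0.99 ÷ 0.01 = 99.
Require 8ⁿ ≥ 99 ÷ (1/79) = 7821.
8⁴ = 4096 falls short of 7821 but 8⁵ = 32768 reaches it, so n = 5.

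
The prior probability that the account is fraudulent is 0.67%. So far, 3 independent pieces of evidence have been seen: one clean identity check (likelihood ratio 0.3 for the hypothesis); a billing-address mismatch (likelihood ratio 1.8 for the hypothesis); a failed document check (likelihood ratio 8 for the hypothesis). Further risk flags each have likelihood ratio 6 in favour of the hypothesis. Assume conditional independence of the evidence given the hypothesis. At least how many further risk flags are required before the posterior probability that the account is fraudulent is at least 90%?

4

Prior odds = 0.0067/0.9933 = 67/9933.
Combined Bayes factor of the evidence already in hand = 0.3 × 1.8 × 8 = 4.32.
Odds after that evidence = (67/9933) × 4.32 = 2412/82775.
Target odds = 0.9/0.1 = 9.
Need 6ⁿ ≥ 9 ÷ (2412/82775) = 82775/268.
6³ = 216 falls short of 82775/268 but 6⁴ = 1296 reaches it, so n = 4.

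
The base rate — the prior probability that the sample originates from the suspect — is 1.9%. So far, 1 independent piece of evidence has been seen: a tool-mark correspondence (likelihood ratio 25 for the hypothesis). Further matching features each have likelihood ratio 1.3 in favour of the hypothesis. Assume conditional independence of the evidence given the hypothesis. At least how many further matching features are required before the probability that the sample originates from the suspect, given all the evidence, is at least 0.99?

Prior odds = 0.019/0.981 = 19/981.
Bayes factor of the evidence already in hand = 25.
Odds after that evidence = (19/981) × 25 = 475/981.
Target odds = 0.99/0.01 = 99.
Need 1.3ⁿ ≥ 99 ÷ (475/981) = 97119/475.
1.3²⁰ ≈190.05 falls short of 97119/475 but 1.3²¹ ≈247.065 reaches it, so n = 21.

21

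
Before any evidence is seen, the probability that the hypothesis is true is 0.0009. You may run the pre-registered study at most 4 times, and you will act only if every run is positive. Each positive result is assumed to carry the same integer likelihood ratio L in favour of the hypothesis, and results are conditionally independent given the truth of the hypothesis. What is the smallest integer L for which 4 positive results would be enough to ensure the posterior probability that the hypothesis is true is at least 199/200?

22

Prior odds = 0.0009/0.9991 = 9/9991.
Target odds = 0.995/0.005 = 199.
Need L⁴ ≥ 199 ÷ (9/9991) = 1988209/9.
21⁴ = 194481 < 1988209/9 ≤ 234256 = 22⁴, so L = 22.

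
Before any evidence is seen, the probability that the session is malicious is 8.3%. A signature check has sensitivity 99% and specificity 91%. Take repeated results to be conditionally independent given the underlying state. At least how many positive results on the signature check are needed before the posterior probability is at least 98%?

Prior odds: 0.083 ÷ 0.917 = 83/917.
False-positive rate = 1 − 0.91 = 0.09; likelihood ratio of a positive = 0.99/0.09 = 11.
Target posterior odds = 0.98/0.02 = 49.
Require 11ⁿ ≥ 49 ÷ (83/917) = 44933/83.
11² = 121 falls short of 44933/83 but 11³ = 1331 reaches it, so n = 3.

3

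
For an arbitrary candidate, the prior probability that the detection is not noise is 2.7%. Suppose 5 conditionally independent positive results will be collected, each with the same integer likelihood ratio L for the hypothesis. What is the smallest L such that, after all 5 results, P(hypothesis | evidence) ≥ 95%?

Prior odds = 0.027/0.973 = 27/973.
Target odds = 0.95/0.05 = 19.
Need L⁵ ≥ 19 ÷ (27/973) = 18487/27.
3⁵ = 243 < 18487/27 ≤ 1024 = 4⁵, so L = 4.

4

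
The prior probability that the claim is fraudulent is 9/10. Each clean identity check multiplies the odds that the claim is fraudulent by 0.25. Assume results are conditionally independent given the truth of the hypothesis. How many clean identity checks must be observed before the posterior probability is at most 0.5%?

Prior odds = 0.9/0.1 = 9.
Likelihood ratio per clean identity check = 0.25.
Target odds: 0.005 ÷ 0.995 = 1/199.
Require 0.25ⁿ ≤ 1/199 ÷ 9 = 1/1791.
0.25⁵ = 1/1024 is still above 1/1791 but 0.25⁶ = 1/4096 is at or below it, so n = 6.

6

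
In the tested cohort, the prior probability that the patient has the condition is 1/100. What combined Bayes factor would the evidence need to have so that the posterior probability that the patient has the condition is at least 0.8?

396

Prior odds = 0.01/0.99 = 1/99.
Target odds = 0.8/0.2 = 4.
Required Bayes factor = 4 ÷ (1/99) = 396.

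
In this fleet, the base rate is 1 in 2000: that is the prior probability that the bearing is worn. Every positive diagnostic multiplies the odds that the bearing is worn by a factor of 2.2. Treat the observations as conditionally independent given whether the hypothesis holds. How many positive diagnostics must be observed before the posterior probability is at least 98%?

15

Prior odds = 0.0005/0.9995 = 1/1999.
Likelihood ratio per positive diagnostic = 2.2.
Target posterior odds = 0.98/0.02 = 49.
Require 2.2ⁿ ≥ 49 ÷ (1/1999) = 97951.
2.2¹⁴ ≈62218.2 falls short of 97951 but 2.2¹⁵ ≈136880 reaches it, so n = 15.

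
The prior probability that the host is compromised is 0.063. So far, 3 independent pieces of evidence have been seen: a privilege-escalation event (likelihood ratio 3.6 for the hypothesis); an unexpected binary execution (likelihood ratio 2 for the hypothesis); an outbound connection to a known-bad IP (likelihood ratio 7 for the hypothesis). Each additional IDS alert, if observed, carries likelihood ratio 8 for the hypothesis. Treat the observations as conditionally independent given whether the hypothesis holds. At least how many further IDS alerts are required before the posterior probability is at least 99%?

Prior odds = 0.063/0.937 = 63/937.
Combined Bayes factor of the evidence already in hand = 3.6 × 2 × 7 = 50.4.
Odds after that evidence = (63/937) × 50.4 = 15876/4685.
Target odds = 0.99/0.01 = 99.
Need 8ⁿ ≥ 99 ÷ (15876/4685) = 51535/1764.
8¹ = 8 falls short of 51535/1764 but 8² = 64 reaches it, so n = 2.

2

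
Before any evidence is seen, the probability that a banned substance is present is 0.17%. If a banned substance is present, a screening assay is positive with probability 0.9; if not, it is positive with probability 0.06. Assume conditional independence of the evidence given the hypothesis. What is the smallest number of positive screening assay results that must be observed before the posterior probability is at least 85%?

Prior odds = 0.0017/0.9983 = 17/9983.
Likelihood ratio of a positive = 0.9/0.06 = 15.
Target posterior odds = 0.85/0.15 = 17/3.
Need (17/9983) × 15ⁿ ≥ 17/3, i.e. 15ⁿ ≥ 9983/3.
15² = 225 falls short of 9983/3 but 15³ = 3375 reaches it, so n = 3.

3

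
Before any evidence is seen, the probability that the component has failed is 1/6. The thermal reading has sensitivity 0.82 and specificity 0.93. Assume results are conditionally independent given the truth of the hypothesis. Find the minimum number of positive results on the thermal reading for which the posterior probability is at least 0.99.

3

Prior odds = (1/6)/(5/6) = 0.2.
False-positive rate = 1 − 0.93 = 0.07; likelihood ratio of a positive = 0.82/0.07 = 82/7.
Target posterior odds = 0.99/0.01 = 99.
Require (82/7)ⁿ ≥ 99 ÷ 0.2 = 495.
(82/7)² = 6724/49 falls short of 495 but (82/7)³ = 551368/343 reaches it, so n = 3.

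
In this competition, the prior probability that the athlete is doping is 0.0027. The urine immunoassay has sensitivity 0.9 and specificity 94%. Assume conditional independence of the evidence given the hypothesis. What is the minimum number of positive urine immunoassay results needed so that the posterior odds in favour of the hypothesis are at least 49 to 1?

Prior odds = 0.0027/0.9973 = 27/9973.
False-positive rate = 1 − 0.94 = 0.06; likelihood ratio of a positive = 0.9/0.06 = 15.
Target odds = 49.
Need (27/9973) × 15ⁿ ≥ 49, i.e. 15ⁿ ≥ 488677/27.
15³ = 3375 falls short of 488677/27 but 15⁴ = 50625 reaches it, so n = 4.

4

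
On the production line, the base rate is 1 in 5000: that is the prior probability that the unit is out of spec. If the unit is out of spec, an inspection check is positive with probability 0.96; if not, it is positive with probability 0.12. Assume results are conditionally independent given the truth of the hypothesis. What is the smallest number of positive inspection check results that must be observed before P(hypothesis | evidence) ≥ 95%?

6

Prior odds: 0.0002 ÷ 0.9998 = 1/4999.
Likelihood ratio of a positive = 0.96/0.12 = 8.
Target odds: 0.95 ÷ 0.05 = 19.
Need (1/4999) × 8ⁿ ≥ 19, i.e. 8ⁿ ≥ 94981.
8⁵ = 32768 falls short of 94981 but 8⁶ = 262144 reaches it, so n = 6.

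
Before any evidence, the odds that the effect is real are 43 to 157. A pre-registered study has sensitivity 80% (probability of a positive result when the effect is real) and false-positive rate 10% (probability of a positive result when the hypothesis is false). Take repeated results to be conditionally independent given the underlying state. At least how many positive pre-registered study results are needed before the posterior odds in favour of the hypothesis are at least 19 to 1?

Prior odds = 43/157.
Likelihood ratio of a positive result = 0.8/0.1 = 8.
Target odds = 19.
Need (43/157) × 8ⁿ ≥ 19, i.e. 8ⁿ ≥ 2983/43.
8² = 64 falls short of 2983/43 but 8³ = 512 reaches it, so n = 3.

3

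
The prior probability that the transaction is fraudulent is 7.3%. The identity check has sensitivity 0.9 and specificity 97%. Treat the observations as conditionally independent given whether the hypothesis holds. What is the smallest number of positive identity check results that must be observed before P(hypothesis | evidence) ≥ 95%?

2

Prior odds: 0.073 ÷ 0.927 = 73/927.
False-positive rate = 1 − 0.97 = 0.03; likelihood ratio of a positive = 0.9/0.03 = 30.
Target odds: 0.95 ÷ 0.05 = 19.
Require 30ⁿ ≥ 19 ÷ (73/927) = 17613/73.
30¹ = 30 falls short of 17613/73 but 30² = 900 reaches it, so n = 2.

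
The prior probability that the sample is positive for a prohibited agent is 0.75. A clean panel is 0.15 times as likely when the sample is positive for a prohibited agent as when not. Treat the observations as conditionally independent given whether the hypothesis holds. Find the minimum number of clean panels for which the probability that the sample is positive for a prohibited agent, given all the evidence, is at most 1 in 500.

4

Prior odds = 0.75/0.25 = 3.
Likelihood ratio per clean panel = 0.15.
Target posterior odds = 0.002/0.998 = 1/499.
Need 3 × 0.15ⁿ ≤ 1/499, i.e. 0.15ⁿ ≤ 1/1497.
0.15³ = 0.003375 is still above 1/1497 but 0.15⁴ = 81/160000 is at or below it, so n = 4.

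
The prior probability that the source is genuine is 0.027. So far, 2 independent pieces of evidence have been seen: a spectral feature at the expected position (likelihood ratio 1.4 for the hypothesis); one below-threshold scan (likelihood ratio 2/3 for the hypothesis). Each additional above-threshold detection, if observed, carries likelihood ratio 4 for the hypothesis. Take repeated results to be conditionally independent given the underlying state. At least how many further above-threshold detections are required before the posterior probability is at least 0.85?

Prior odds = 0.027/0.973 = 27/973.
Combined Bayes factor of the evidence already in hand = 1.4 × (2/3) = 14/15.
Odds after that evidence = (27/973) × 14/15 = 18/695.
Target odds = 0.85/0.15 = 17/3.
Need 4ⁿ ≥ 17/3 ÷ (18/695) = 11815/54.
4³ = 64 falls short of 11815/54 but 4⁴ = 256 reaches it, so n = 4.

4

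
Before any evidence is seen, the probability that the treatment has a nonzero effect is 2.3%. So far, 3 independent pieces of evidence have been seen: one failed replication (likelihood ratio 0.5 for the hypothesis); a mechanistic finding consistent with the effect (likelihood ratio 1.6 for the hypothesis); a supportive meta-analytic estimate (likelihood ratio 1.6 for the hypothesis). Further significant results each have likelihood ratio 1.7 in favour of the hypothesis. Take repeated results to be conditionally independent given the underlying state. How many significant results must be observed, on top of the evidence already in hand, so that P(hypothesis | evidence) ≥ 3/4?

9

Prior odds = 0.023/0.977 = 23/977.
Combined Bayes factor of the evidence already in hand = 0.5 × 1.6 × 1.6 = 1.28.
Odds after that evidence = (23/977) × 1.28 = 736/24425.
Target odds = 0.75/0.25 = 3.
Need 1.7ⁿ ≥ 3 ÷ (736/24425) = 73275/736.
1.7⁸ ≈69.7576 falls short of 73275/736 but 1.7⁹ ≈118.588 reaches it, so n = 9.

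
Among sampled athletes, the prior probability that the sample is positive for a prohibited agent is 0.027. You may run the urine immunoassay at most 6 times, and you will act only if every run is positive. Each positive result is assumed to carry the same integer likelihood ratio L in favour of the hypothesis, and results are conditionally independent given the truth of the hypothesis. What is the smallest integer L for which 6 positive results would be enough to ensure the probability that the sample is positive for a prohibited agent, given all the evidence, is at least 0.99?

4

Prior odds = 0.027/0.973 = 27/973.
Target odds = 0.99/0.01 = 99.
Need L⁶ ≥ 99 ÷ (27/973) = 10703/3.
3⁶ = 729 < 10703/3 ≤ 4096 = 4⁶, so L = 4.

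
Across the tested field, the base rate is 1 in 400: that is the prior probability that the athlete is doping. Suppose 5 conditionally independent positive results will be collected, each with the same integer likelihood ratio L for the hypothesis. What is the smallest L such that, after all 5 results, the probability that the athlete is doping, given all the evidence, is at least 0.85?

Prior odds = 0.0025/0.9975 = 1/399.
Target odds = 0.85/0.15 = 17/3.
Need L⁵ ≥ 17/3 ÷ (1/399) = 2261.
4⁵ = 1024 < 2261 ≤ 3125 = 5⁵, so L = 5.

5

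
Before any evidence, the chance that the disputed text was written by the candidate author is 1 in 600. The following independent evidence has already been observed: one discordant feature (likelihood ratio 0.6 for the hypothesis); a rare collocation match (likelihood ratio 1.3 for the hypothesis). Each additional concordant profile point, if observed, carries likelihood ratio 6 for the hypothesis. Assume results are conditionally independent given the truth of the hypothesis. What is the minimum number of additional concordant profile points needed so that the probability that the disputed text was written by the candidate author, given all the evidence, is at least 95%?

Prior odds = (1/600)/(599/600) = 1/599.
Combined Bayes factor of the evidence already in hand = 0.6 × 1.3 = 0.78.
Odds after that evidence = (1/599) × 0.78 = 39/29950.
Target odds = 0.95/0.05 = 19.
Need 6ⁿ ≥ 19 ÷ (39/29950) = 569050/39.
6⁵ = 7776 falls short of 569050/39 but 6⁶ = 46656 reaches it, so n = 6.

6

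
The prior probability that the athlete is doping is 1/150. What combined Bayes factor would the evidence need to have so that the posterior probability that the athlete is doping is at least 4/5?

596

Prior odds = (1/150)/(149/150) = 1/149.
Target odds = 0.8/0.2 = 4.
Required Bayes factor = 4 ÷ (1/149) = 596.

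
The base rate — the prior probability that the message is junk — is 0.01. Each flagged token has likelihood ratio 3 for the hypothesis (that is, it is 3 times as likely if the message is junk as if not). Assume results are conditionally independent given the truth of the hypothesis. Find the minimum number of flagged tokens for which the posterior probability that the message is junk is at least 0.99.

9

Prior odds = 0.01/0.99 = 1/99.
Likelihood ratio per flagged token = 3.
Target odds: 0.99 ÷ 0.01 = 99.
Require 3ⁿ ≥ 99 ÷ (1/99) = 9801.
3⁸ = 6561 falls short of 9801 but 3⁹ = 19683 reaches it, so n = 9.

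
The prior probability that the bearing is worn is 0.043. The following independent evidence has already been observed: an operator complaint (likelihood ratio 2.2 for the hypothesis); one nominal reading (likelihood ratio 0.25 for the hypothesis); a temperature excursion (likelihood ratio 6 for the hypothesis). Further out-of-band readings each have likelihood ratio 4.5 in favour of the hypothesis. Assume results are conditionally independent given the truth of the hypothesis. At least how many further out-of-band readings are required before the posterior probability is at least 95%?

Prior odds = 0.043/0.957 = 43/957.
Combined Bayes factor of the evidence already in hand = 2.2 × 0.25 × 6 = 3.3.
Odds after that evidence = (43/957) × 3.3 = 43/290.
Target odds = 0.95/0.05 = 19.
Need 4.5ⁿ ≥ 19 ÷ (43/290) = 5510/43.
4.5³ = 91.125 falls short of 5510/43 but 4.5⁴ = 410.0625 reaches it, so n = 4.

4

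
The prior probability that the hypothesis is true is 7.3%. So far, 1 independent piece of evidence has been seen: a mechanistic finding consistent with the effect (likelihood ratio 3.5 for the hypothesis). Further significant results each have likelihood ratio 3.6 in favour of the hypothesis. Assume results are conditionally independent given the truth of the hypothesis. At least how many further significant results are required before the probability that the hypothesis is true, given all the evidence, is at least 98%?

Prior odds = 0.073/0.927 = 73/927.
Bayes factor of the evidence already in hand = 3.5.
Odds after that evidence = (73/927) × 3.5 = 511/1854.
Target odds = 0.98/0.02 = 49.
Need 3.6ⁿ ≥ 49 ÷ (511/1854) = 12978/73.
3.6⁴ = 167.9616 falls short of 12978/73 but 3.6⁵ = 604.66176 reaches it, so n = 5.

5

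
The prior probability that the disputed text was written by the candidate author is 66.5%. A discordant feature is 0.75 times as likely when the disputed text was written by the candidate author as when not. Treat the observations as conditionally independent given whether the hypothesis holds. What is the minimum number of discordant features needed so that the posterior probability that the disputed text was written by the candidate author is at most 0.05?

13

Prior odds: 0.665 ÷ 0.335 = 133/67.
Likelihood ratio per discordant feature = 0.75.
Target posterior odds = 0.05/0.95 = 1/19.
Require 0.75ⁿ ≤ 1/19 ÷ (133/67) = 67/2527.
0.75¹² = 531441/16777216 is still above 67/2527 but 0.75¹³ = 1594323/67108864 is at or below it, so n = 13.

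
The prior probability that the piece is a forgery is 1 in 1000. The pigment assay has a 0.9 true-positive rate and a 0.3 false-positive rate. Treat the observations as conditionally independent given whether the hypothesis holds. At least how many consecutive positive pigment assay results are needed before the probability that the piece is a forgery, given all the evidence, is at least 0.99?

11

Prior odds: 0.001 ÷ 0.999 = 1/999.
Likelihood ratio of a positive result = 0.9/0.3 = 3.
Target odds: 0.99 ÷ 0.01 = 99.
Need (1/999) × 3ⁿ ≥ 99, i.e. 3ⁿ ≥ 98901.
3¹⁰ = 59049 falls short of 98901 but 3¹¹ = 177147 reaches it, so n = 11.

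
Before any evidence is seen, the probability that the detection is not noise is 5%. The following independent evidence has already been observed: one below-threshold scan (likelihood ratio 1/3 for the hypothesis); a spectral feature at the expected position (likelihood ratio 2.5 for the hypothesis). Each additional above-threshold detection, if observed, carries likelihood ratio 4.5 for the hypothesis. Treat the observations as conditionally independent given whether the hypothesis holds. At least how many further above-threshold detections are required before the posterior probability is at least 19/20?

5

Prior odds = 0.05/0.95 = 1/19.
Combined Bayes factor of the evidence already in hand = (1/3) × 2.5 = 5/6.
Odds after that evidence = (1/19) × 5/6 = 5/114.
Target odds = 0.95/0.05 = 19.
Need 4.5ⁿ ≥ 19 ÷ (5/114) = 433.2.
4.5⁴ = 410.0625 falls short of 433.2 but 4.5⁵ = 1845.28125 reaches it, so n = 5.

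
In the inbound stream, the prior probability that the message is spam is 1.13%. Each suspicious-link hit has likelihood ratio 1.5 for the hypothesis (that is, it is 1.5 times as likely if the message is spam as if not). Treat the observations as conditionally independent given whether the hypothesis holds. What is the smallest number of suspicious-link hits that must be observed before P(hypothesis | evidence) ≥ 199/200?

Prior odds = 0.0113/0.9887 = 113/9887.
Likelihood ratio per suspicious-link hit = 1.5.
Target posterior odds = 0.995/0.005 = 199.
Need (113/9887) × 1.5ⁿ ≥ 199, i.e. 1.5ⁿ ≥ 1967513/113.
1.5²⁴ ≈16834.1 falls short of 1967513/113 but 1.5²⁵ ≈25251.2 reaches it, so n = 25.

25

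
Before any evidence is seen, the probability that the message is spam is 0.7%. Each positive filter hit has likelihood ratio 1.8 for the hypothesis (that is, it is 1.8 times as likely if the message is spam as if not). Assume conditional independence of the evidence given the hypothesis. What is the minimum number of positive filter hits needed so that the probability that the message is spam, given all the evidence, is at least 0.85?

12

Prior odds = 0.007/0.993 = 7/993.
Likelihood ratio per positive filter hit = 1.8.
Target posterior odds = 0.85/0.15 = 17/3.
Need (7/993) × 1.8ⁿ ≥ 17/3, i.e. 1.8ⁿ ≥ 5627/7.
1.8¹¹ ≈642.684 falls short of 5627/7 but 1.8¹² ≈1156.83 reaches it, so n = 12.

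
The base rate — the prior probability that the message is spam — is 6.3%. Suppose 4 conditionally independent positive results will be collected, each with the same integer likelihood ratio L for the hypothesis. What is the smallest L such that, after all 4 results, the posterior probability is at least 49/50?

6

Prior odds = 0.063/0.937 = 63/937.
Target odds = 0.98/0.02 = 49.
Need L⁴ ≥ 49 ÷ (63/937) = 6559/9.
5⁴ = 625 < 6559/9 ≤ 1296 = 6⁴, so L = 6.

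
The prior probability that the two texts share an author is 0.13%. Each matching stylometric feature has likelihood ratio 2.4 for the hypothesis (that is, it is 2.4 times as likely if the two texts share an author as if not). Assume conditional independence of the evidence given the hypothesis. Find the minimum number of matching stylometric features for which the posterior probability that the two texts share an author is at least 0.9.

11

Prior odds = 0.0013/0.9987 = 13/9987.
Likelihood ratio per matching stylometric feature = 2.4.
Target odds: 0.9 ÷ 0.1 = 9.
Need (13/9987) × 2.4ⁿ ≥ 9, i.e. 2.4ⁿ ≥ 89883/13.
2.4¹⁰ ≈6340.34 falls short of 89883/13 but 2.4¹¹ ≈15216.8 reaches it, so n = 11.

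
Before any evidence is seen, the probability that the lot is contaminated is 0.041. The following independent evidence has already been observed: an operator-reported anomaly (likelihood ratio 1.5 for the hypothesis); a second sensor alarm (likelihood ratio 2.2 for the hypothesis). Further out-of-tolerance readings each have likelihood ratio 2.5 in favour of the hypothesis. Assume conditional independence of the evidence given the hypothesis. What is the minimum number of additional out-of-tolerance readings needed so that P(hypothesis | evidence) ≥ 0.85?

5

Prior odds = 0.041/0.959 = 41/959.
Combined Bayes factor of the evidence already in hand = 1.5 × 2.2 = 3.3.
Odds after that evidence = (41/959) × 3.3 = 1353/9590.
Target odds = 0.85/0.15 = 17/3.
Need 2.5ⁿ ≥ 17/3 ÷ (1353/9590) = 163030/4059.
2.5⁴ = 39.0625 falls short of 163030/4059 but 2.5⁵ = 97.65625 reaches it, so n = 5.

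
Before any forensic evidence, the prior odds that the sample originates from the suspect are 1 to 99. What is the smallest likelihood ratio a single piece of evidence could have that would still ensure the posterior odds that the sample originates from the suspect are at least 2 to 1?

198

Prior odds = 1/99.
Target odds = 2.
Required Bayes factor = 2 ÷ (1/99) = 198.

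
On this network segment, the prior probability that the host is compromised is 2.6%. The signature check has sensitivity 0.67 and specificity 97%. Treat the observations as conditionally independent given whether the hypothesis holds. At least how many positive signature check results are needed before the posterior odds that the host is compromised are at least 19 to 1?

3

Prior odds: 0.026 ÷ 0.974 = 13/487.
False-positive rate = 1 − 0.97 = 0.03; likelihood ratio of a positive = 0.67/0.03 = 67/3.
Target odds = 19.
Require (67/3)ⁿ ≥ 19 ÷ (13/487) = 9253/13.
(67/3)² = 4489/9 falls short of 9253/13 but (67/3)³ = 300763/27 reaches it, so n = 3.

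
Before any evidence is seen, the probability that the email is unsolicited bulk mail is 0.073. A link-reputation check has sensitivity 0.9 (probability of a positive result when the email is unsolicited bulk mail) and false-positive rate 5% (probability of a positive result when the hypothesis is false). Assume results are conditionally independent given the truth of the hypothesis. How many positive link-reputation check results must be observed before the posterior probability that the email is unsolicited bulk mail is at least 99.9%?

Prior odds = 0.073/0.927 = 73/927.
Likelihood ratio of a positive result = 0.9/0.05 = 18.
Target posterior odds = 0.999/0.001 = 999.
Need (73/927) × 18ⁿ ≥ 999, i.e. 18ⁿ ≥ 926073/73.
18³ = 5832 falls short of 926073/73 but 18⁴ = 104976 reaches it, so n = 4.

4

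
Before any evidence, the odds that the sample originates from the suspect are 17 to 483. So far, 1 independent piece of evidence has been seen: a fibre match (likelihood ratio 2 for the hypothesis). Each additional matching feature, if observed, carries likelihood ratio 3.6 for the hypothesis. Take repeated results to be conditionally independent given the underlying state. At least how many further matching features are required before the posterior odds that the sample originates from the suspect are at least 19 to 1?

5

Prior odds = 17/483.
Bayes factor of the evidence already in hand = 2.
Odds after that evidence = (17/483) × 2 = 34/483.
Target odds = 19.
Need 3.6ⁿ ≥ 19 ÷ (34/483) = 9177/34.
3.6⁴ = 167.9616 falls short of 9177/34 but 3.6⁵ = 604.66176 reaches it, so n = 5.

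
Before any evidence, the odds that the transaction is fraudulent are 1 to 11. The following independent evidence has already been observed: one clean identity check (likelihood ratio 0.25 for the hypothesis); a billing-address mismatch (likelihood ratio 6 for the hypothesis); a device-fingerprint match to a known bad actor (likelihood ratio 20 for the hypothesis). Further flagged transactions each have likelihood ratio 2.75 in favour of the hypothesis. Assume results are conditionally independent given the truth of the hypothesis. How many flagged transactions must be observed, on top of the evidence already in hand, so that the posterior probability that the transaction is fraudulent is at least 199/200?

5

Prior odds = 1/11.
Combined Bayes factor of the evidence already in hand = 0.25 × 6 × 20 = 30.
Odds after that evidence = (1/11) × 30 = 30/11.
Target odds = 0.995/0.005 = 199.
Need 2.75ⁿ ≥ 199 ÷ (30/11) = 2189/30.
2.75⁴ = 57.19140625 falls short of 2189/30 but 2.75⁵ = 161051/1024 reaches it, so n = 5.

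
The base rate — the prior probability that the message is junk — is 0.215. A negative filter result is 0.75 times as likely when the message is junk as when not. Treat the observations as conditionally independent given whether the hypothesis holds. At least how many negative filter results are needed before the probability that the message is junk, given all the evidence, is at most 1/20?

Prior odds: 0.215 ÷ 0.785 = 43/157.
Likelihood ratio per negative filter result = 0.75.
Target odds: 0.05 ÷ 0.95 = 1/19.
Need (43/157) × 0.75ⁿ ≤ 1/19, i.e. 0.75ⁿ ≤ 157/817.
0.75⁵ = 243/1024 is still above 157/817 but 0.75⁶ = 729/4096 is at or below it, so n = 6.

6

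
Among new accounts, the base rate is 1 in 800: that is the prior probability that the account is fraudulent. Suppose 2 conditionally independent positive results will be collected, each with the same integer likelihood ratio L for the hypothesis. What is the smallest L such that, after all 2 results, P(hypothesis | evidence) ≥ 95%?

Prior odds = 0.00125/0.99875 = 1/799.
Target odds = 0.95/0.05 = 19.
Need L² ≥ 19 ÷ (1/799) = 15181.
123² = 15129 < 15181 ≤ 15376 = 124², so L = 124.

124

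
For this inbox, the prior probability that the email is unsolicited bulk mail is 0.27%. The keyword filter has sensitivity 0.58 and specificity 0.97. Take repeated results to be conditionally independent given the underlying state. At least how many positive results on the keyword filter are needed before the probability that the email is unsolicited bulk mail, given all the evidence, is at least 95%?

3

Prior odds: 0.0027 ÷ 0.9973 = 27/9973.
False-positive rate = 1 − 0.97 = 0.03; likelihood ratio of a positive = 0.58/0.03 = 58/3.
Target odds: 0.95 ÷ 0.05 = 19.
Need (27/9973) × (58/3)ⁿ ≥ 19, i.e. (58/3)ⁿ ≥ 189487/27.
(58/3)² = 3364/9 falls short of 189487/27 but (58/3)³ = 195112/27 reaches it, so n = 3.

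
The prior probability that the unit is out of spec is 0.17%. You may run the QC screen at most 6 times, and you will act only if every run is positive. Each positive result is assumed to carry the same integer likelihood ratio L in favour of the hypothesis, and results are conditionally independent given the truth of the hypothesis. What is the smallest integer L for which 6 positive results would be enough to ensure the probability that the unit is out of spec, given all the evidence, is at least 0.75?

Prior odds = 0.0017/0.9983 = 17/9983.
Target odds = 0.75/0.25 = 3.
Need L⁶ ≥ 3 ÷ (17/9983) = 29949/17.
3⁶ = 729 < 29949/17 ≤ 4096 = 4⁶, so L = 4.

4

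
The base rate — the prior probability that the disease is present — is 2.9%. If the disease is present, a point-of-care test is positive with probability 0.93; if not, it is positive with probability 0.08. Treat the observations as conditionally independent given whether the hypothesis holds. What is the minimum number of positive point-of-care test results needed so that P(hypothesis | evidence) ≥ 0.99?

4

Prior odds: 0.029 ÷ 0.971 = 29/971.
Likelihood ratio of a positive = 0.93/0.08 = 11.625.
Target odds: 0.99 ÷ 0.01 = 99.
Need (29/971) × 11.625ⁿ ≥ 99, i.e. 11.625ⁿ ≥ 96129/29.
11.625³ = 804357/512 falls short of 96129/29 but 11.625⁴ = 74805201/4096 reaches it, so n = 4.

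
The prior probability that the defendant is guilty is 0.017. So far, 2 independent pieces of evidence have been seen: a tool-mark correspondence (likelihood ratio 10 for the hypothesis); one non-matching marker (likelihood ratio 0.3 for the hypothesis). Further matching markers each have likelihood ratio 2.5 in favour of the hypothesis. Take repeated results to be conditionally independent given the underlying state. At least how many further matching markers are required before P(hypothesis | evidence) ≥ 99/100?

Prior odds = 0.017/0.983 = 17/983.
Combined Bayes factor of the evidence already in hand = 10 × 0.3 = 3.
Odds after that evidence = (17/983) × 3 = 51/983.
Target odds = 0.99/0.01 = 99.
Need 2.5ⁿ ≥ 99 ÷ (51/983) = 32439/17.
2.5⁸ = 390625/256 falls short of 32439/17 but 2.5⁹ = 1953125/512 reaches it, so n = 9.

9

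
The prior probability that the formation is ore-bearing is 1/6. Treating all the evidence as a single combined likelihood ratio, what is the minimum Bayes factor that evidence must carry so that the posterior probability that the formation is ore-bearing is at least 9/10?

45

Prior odds = (1/6)/(5/6) = 0.2.
Target odds = 0.9/0.1 = 9.
Required Bayes factor = 9 ÷ 0.2 = 45.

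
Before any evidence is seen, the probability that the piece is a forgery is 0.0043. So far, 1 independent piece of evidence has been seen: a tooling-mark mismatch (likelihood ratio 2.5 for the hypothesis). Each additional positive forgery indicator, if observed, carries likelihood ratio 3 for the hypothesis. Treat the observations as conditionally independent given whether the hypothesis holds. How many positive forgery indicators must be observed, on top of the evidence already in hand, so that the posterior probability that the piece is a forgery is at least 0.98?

8

Prior odds = 0.0043/0.9957 = 43/9957.
Bayes factor of the evidence already in hand = 2.5.
Odds after that evidence = (43/9957) × 2.5 = 215/19914.
Target odds = 0.98/0.02 = 49.
Need 3ⁿ ≥ 49 ÷ (215/19914) = 975786/215.
3⁷ = 2187 falls short of 975786/215 but 3⁸ = 6561 reaches it, so n = 8.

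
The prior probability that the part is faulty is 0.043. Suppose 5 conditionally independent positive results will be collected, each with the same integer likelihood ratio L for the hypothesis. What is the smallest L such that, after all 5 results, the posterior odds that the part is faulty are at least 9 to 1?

Prior odds = 0.043/0.957 = 43/957.
Target odds = 9.
Need L⁵ ≥ 9 ÷ (43/957) = 8613/43.
2⁵ = 32 < 8613/43 ≤ 243 = 3⁵, so L = 3.

3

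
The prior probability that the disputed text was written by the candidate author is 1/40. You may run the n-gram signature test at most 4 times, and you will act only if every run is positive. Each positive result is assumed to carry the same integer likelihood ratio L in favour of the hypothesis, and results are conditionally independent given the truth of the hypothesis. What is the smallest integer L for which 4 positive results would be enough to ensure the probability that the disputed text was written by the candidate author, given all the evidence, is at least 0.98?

Prior odds = 0.025/0.975 = 1/39.
Target odds = 0.98/0.02 = 49.
Need L⁴ ≥ 49 ÷ (1/39) = 1911.
6⁴ = 1296 < 1911 ≤ 2401 = 7⁴, so L = 7.

7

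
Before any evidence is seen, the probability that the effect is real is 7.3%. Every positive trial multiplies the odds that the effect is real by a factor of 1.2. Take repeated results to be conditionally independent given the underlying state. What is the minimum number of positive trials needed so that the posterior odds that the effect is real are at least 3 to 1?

20

Prior odds = 0.073/0.927 = 73/927.
Likelihood ratio per positive trial = 1.2.
Target odds = 3.
Need (73/927) × 1.2ⁿ ≥ 3, i.e. 1.2ⁿ ≥ 2781/73.
1.2¹⁹ ≈31.948 falls short of 2781/73 but 1.2²⁰ ≈38.3376 reaches it, so n = 20.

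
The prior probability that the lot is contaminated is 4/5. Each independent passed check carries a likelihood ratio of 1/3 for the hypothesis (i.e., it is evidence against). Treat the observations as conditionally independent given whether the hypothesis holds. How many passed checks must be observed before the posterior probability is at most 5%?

Prior odds: 0.8 ÷ 0.2 = 4.
Likelihood ratio per passed check = 1/3.
Target odds: 0.05 ÷ 0.95 = 1/19.
Require (1/3)ⁿ ≤ 1/19 ÷ 4 = 1/76.
(1/3)³ = 1/27 is still above 1/76 but (1/3)⁴ = 1/81 is at or below it, so n = 4.

4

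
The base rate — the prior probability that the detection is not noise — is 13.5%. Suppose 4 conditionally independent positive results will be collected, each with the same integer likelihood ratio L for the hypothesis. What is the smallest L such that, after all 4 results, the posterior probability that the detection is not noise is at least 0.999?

9

Prior odds = 0.135/0.865 = 27/173.
Target odds = 0.999/0.001 = 999.
Need L⁴ ≥ 999 ÷ (27/173) = 6401.
8⁴ = 4096 < 6401 ≤ 6561 = 9⁴, so L = 9.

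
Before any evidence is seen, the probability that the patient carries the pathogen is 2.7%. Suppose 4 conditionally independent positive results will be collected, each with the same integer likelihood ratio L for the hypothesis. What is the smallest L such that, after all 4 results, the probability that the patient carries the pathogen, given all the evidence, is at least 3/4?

4

Prior odds = 0.027/0.973 = 27/973.
Target odds = 0.75/0.25 = 3.
Need L⁴ ≥ 3 ÷ (27/973) = 973/9.
3⁴ = 81 < 973/9 ≤ 256 = 4⁴, so L = 4.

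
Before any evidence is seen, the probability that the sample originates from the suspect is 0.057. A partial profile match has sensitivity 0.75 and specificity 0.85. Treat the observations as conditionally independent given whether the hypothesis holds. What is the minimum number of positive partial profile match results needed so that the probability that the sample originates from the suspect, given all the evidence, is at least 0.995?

6

Prior odds: 0.057 ÷ 0.943 = 57/943.
False-positive rate = 1 − 0.85 = 0.15; likelihood ratio of a positive = 0.75/0.15 = 5.
Target odds: 0.995 ÷ 0.005 = 199.
Require 5ⁿ ≥ 199 ÷ (57/943) = 187657/57.
5⁵ = 3125 falls short of 187657/57 but 5⁶ = 15625 reaches it, so n = 6.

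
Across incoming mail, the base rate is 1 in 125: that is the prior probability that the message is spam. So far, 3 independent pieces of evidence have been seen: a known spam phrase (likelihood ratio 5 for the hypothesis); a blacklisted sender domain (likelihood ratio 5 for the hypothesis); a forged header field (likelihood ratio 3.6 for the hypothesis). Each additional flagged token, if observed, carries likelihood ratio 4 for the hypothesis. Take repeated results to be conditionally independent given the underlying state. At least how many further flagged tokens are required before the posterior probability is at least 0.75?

2

Prior odds = 0.008/0.992 = 1/124.
Combined Bayes factor of the evidence already in hand = 5 × 5 × 3.6 = 90.
Odds after that evidence = (1/124) × 90 = 45/62.
Target odds = 0.75/0.25 = 3.
Need 4ⁿ ≥ 3 ÷ (45/62) = 62/15.
4¹ = 4 falls short of 62/15 but 4² = 16 reaches it, so n = 2.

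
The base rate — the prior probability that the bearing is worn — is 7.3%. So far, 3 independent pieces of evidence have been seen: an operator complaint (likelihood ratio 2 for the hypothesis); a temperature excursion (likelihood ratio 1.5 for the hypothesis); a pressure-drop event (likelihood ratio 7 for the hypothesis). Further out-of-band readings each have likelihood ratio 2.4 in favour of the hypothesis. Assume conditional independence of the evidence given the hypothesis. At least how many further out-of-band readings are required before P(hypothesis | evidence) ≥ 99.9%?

Prior odds = 0.073/0.927 = 73/927.
Combined Bayes factor of the evidence already in hand = 2 × 1.5 × 7 = 21.
Odds after that evidence = (73/927) × 21 = 511/309.
Target odds = 0.999/0.001 = 999.
Need 2.4ⁿ ≥ 999 ÷ (511/309) = 308691/511.
2.4⁷ = 35831808/78125 falls short of 308691/511 but 2.4⁸ = 429981696/390625 reaches it, so n = 8.

8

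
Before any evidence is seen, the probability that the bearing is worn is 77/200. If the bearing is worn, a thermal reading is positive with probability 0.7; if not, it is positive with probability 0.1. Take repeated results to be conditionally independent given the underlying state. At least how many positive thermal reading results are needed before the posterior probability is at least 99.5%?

Prior odds: 0.385 ÷ 0.615 = 77/123.
Likelihood ratio of a positive = 0.7/0.1 = 7.
Target odds: 0.995 ÷ 0.005 = 199.
Need (77/123) × 7ⁿ ≥ 199, i.e. 7ⁿ ≥ 24477/77.
7² = 49 falls short of 24477/77 but 7³ = 343 reaches it, so n = 3.

3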